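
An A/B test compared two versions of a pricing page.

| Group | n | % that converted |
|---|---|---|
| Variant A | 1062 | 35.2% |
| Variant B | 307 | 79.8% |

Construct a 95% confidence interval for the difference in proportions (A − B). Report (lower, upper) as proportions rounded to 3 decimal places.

(-0.499, -0.393)

Each SE is √(p̂(1−p̂)/n): √(0.3520·0.6480/1062) = 0.01466 and √(0.7980·0.2020/307) = 0.02291.
SE(p̂₁ − p̂₂) = √(SE₁² + SE₂²) = √(0.0002149156 + 0.0005248681) = 0.02720, since the two samples are independent.
At 95% confidence z* = 1.960; margin = 1.960 × 0.02720 = 0.05331.
The difference is 0.3520 − 0.7980 = -0.4460, so the interval is -0.4460 ± 0.05331 = (-0.499, -0.393).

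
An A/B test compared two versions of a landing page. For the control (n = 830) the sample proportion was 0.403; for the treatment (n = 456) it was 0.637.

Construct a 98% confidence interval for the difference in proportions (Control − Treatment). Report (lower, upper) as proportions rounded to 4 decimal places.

The two standard errors are √(0.4030×0.5970/830) = 0.01703 and √(0.6370×0.3630/456) = 0.02252.
Because the samples are independent, SE_diff = √(0.01703² + 0.02252²) = 0.02823.
Using z* = 2.326 for 98%, ME = 2.326 × 0.02823 = 0.06566.
p̂₁ − p̂₂ = -0.2340; interval -0.2340 ± 0.06566 gives (-0.2997, -0.1683).

(-0.2997, -0.1683)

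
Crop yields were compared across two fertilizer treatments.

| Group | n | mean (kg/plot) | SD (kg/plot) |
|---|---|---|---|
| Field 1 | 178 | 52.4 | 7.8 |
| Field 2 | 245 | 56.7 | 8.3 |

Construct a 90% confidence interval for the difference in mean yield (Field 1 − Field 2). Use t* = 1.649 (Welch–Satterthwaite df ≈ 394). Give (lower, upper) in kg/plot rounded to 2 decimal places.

Standard errors of each mean: 7.8/√178 = 0.5846 and 8.3/√245 = 0.5303.
SE(x̄₁ − x̄₂) = √(0.5846² + 0.5303²) = 0.7893 for independent samples with unequal variances.
With t* = 1.649, the margin is 1.649 × 0.7893 = 1.3016.
x̄₁ − x̄₂ = 52.4 − 56.7 = -4.3000; the interval is -4.3000 ± 1.3016 = (-5.60, -3.00).

(-5.60, -3.00)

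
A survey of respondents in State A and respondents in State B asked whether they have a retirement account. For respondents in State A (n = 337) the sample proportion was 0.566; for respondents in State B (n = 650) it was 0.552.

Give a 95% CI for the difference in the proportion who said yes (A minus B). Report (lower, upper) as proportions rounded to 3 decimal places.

(-0.051, 0.079)

SE₁ = √(p̂₁(1−p̂₁)/n₁) = √(0.5660·0.4340/337) = 0.02700; SE₂ = √(0.5520·0.4480/650) = 0.01951.
Independent samples: SE of the difference = √(SE₁² + SE₂²) = √(0.000729 + 0.0003806401) = 0.03331.
z* for 95% confidence is 1.960, so the margin of error is 1.960 × 0.03331 = 0.06529.
Point estimate p̂₁ − p̂₂ = 0.5660 − 0.5520 = 0.0140.
0.0140 ± 0.06529 → (-0.051, 0.079).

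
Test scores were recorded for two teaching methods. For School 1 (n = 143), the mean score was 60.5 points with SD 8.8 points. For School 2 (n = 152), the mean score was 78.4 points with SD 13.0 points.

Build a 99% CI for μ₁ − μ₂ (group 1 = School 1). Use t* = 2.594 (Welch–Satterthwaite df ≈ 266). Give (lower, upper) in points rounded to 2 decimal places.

Standard errors of each mean: 8.8/√143 = 0.7359 and 13.0/√152 = 1.0544.
SE(x̄₁ − x̄₂) = √(0.7359² + 1.0544²) = 1.2858 for independent samples with unequal variances.
With t* = 2.594, the margin is 2.594 × 1.2858 = 3.3354.
x̄₁ − x̄₂ = 60.5 − 78.4 = -17.9000; the interval is -17.9000 ± 3.3354 = (-21.24, -14.56).

(-21.24, -14.56)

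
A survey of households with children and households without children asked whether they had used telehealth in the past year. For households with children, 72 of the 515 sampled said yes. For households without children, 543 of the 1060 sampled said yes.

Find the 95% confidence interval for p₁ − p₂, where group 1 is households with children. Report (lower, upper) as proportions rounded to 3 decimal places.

(-0.415, -0.330)

Sample proportions: 72/515 = 0.1398, 543/1060 = 0.5123.
Each SE is √(p̂(1−p̂)/n): √(0.1398·0.8602/515) = 0.01528 and √(0.5123·0.4877/1060) = 0.01535.
SE(p̂₁ − p̂₂) = √(SE₁² + SE₂²) = √(0.0002334784 + 0.0002356225) = 0.02166, since the two samples are independent.
At 95% confidence z* = 1.960; margin = 1.960 × 0.02166 = 0.04245.
The difference is 0.1398 − 0.5123 = -0.3725, so the interval is -0.3725 ± 0.04245 = (-0.415, -0.330).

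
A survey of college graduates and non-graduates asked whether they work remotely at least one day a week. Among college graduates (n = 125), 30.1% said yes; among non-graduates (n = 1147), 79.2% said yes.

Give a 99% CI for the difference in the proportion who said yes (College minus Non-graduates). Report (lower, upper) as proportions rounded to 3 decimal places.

SE₁ = √(p̂₁(1−p̂₁)/n₁) = √(0.3010·0.6990/125) = 0.04103; SE₂ = √(0.7920·0.2080/1147) = 0.01198.
Independent samples: SE of the difference = √(SE₁² + SE₂²) = √(0.0016834609 + 0.0001435204) = 0.04274.
z* for 99% confidence is 2.576, so the margin of error is 2.576 × 0.04274 = 0.11010.
Point estimate p̂₁ − p̂₂ = 0.3010 − 0.7920 = -0.4910.
-0.4910 ± 0.11010 → (-0.601, -0.381).

(-0.601, -0.381)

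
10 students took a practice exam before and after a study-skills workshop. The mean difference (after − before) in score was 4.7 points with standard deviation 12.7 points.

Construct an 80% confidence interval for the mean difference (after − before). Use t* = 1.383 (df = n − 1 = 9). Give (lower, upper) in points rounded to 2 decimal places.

Paired design: SE = s_d/√n = 12.7/√10 = 4.0161.
t* = 1.383; margin of error = 1.383 × 4.0161 = 5.5543.
4.7 ± 5.5543 → (-0.85, 10.25).

(-0.85, 10.25)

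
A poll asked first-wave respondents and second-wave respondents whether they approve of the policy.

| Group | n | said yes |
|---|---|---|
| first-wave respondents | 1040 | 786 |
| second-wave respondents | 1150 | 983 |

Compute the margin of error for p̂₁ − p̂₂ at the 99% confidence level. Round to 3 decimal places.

0.044

p̂₁ = 786/1040 = 0.7558 and p̂₂ = 983/1150 = 0.8548.
SE₁ = √(p̂₁(1−p̂₁)/n₁) = √(0.7558·0.2442/1040) = 0.01332; SE₂ = √(0.8548·0.1452/1150) = 0.01039.
Independent samples: SE of the difference = √(SE₁² + SE₂²) = √(0.0001774224 + 0.0001079521) = 0.01689.
z* for 99% confidence is 2.576, so the margin of error is 2.576 × 0.01689 = 0.04351.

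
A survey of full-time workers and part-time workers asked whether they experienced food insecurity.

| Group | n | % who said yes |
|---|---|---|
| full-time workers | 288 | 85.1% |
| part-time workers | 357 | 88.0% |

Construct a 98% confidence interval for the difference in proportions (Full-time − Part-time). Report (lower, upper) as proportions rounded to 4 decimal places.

(-0.0921, 0.0341)

The two standard errors are √(0.8510×0.1490/288) = 0.02098 and √(0.8800×0.1200/357) = 0.01720.
Because the samples are independent, SE_diff = √(0.02098² + 0.01720²) = 0.02713.
Using z* = 2.326 for 98%, ME = 2.326 × 0.02713 = 0.06310.
p̂₁ − p̂₂ = -0.0290; interval -0.0290 ± 0.06310 gives (-0.0921, 0.0341).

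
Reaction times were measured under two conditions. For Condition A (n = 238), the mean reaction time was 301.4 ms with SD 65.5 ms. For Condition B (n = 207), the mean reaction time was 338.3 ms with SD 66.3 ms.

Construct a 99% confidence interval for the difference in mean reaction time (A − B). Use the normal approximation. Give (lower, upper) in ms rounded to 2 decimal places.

Per-group SEs: s₁/√n₁ = 65.5/√238 = 4.2457, s₂/√n₂ = 66.3/√207 = 4.6082.
Unpooled SE of the difference: √(18.02596849 + 21.23550724) = 6.2659.
Margin of error = z* · SE = 2.576 × 6.2659 = 16.1410.
x̄₁ − x̄₂ = 301.4 − 338.3 = -36.9000.
CI: -36.9000 ± 16.1410 = (-53.04, -20.76).

(-53.04, -20.76)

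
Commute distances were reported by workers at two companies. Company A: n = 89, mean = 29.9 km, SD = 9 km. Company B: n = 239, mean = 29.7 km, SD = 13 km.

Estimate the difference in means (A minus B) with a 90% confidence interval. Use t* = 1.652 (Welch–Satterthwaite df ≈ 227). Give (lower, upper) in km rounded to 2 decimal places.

Standard errors of each mean: 9/√89 = 0.9540 and 13/√239 = 0.8409.
SE(x̄₁ − x̄₂) = √(0.9540² + 0.8409²) = 1.2717 for independent samples with unequal variances.
With t* = 1.652, the margin is 1.652 × 1.2717 = 2.1008.
x̄₁ − x̄₂ = 29.9 − 29.7 = 0.2000; the interval is 0.2000 ± 2.1008 = (-1.90, 2.30).

(-1.90, 2.30)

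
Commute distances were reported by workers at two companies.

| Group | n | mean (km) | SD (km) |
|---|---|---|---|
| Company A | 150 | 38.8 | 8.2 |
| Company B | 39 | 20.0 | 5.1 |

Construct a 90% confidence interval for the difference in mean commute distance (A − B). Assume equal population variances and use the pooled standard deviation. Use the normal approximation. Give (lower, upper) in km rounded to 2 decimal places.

(16.53, 21.07)

Pooled variance s_p² = [149·8.2² + 38·5.1²] / (150+39−2) = 58.8617, so s_p = 7.6721.
SE_diff = s_p·√(1/n₁ + 1/n₂) = 7.6721·√(1/150 + 1/39) = 1.3790.
z* = 1.645; margin = 1.645 × 1.3790 = 2.2685.
Difference = 38.8 − 20.0 = 18.8000.
18.8000 ± 2.2685 → (16.53, 21.07).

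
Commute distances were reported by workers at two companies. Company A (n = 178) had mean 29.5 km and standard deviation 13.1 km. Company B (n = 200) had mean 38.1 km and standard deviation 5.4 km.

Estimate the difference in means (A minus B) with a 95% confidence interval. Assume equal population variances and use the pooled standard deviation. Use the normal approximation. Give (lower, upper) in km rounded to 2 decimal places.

(-10.58, -6.62)

Pooled variance s_p² = [177·13.1² + 199·5.4²] / (178+200−2) = 96.2176, so s_p = 9.8091.
SE_diff = s_p·√(1/n₁ + 1/n₂) = 9.8091·√(1/178 + 1/200) = 1.0108.
z* = 1.960; margin = 1.960 × 1.0108 = 1.9812.
Difference = 29.5 − 38.1 = -8.6000.
-8.6000 ± 1.9812 → (-10.58, -6.62).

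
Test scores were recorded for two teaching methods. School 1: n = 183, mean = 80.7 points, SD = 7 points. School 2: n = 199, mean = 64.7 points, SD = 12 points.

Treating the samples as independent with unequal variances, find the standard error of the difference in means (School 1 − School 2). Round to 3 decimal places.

0.996

Per-group SEs: s₁/√n₁ = 7/√183 = 0.5175, s₂/√n₂ = 12/√199 = 0.8507.
Unpooled SE of the difference: √(0.26780625 + 0.72369049) = 0.9957.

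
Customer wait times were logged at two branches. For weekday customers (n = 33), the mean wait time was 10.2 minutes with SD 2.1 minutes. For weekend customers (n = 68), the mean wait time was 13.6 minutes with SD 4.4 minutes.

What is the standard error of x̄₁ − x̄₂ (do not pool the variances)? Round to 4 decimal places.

SE₁ = s₁/√n₁ = 2.1/√33 = 0.3656; SE₂ = 4.4/√68 = 0.5336.
Independent samples, unequal variances: SE_diff = √(SE₁² + SE₂²) = √(0.13366336 + 0.28472896) = 0.6468.

0.6468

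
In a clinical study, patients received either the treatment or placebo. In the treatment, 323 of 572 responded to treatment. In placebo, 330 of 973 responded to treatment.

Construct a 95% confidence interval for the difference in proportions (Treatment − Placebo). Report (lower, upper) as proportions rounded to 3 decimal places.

(0.175, 0.276)

Sample proportions: 323/572 = 0.5647, 330/973 = 0.3392.
Each SE is √(p̂(1−p̂)/n): √(0.5647·0.4353/572) = 0.02073 and √(0.3392·0.6608/973) = 0.01518.
SE(p̂₁ − p̂₂) = √(SE₁² + SE₂²) = √(0.0004297329 + 0.0002304324) = 0.02569, since the two samples are independent.
At 95% confidence z* = 1.960; margin = 1.960 × 0.02569 = 0.05035.
The difference is 0.5647 − 0.3392 = 0.2255, so the interval is 0.2255 ± 0.05035 = (0.175, 0.276).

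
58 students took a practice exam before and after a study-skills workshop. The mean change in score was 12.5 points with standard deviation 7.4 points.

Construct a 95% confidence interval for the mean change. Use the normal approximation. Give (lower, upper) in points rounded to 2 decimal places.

Paired design: SE = s_d/√n = 7.4/√58 = 0.9717.
z* = 1.960; margin of error = 1.960 × 0.9717 = 1.9045.
12.5 ± 1.9045 → (10.60, 14.40).

(10.60, 14.40)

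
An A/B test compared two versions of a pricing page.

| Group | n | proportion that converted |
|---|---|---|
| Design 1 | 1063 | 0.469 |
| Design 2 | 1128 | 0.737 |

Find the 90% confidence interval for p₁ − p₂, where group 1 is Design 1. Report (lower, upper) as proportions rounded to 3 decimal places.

Each SE is √(p̂(1−p̂)/n): √(0.4690·0.5310/1063) = 0.01531 and √(0.7370·0.2630/1128) = 0.01311.
SE(p̂₁ − p̂₂) = √(SE₁² + SE₂²) = √(0.0002343961 + 0.0001718721) = 0.02016, since the two samples are independent.
At 90% confidence z* = 1.645; margin = 1.645 × 0.02016 = 0.03316.
The difference is 0.4690 − 0.7370 = -0.2680, so the interval is -0.2680 ± 0.03316 = (-0.301, -0.235).

(-0.301, -0.235)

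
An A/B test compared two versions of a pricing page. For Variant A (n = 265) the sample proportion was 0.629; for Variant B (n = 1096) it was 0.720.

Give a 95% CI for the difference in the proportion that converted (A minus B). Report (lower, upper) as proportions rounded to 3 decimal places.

(-0.155, -0.027)

The two standard errors are √(0.6290×0.3710/265) = 0.02967 and √(0.7200×0.2800/1096) = 0.01356.
Because the samples are independent, SE_diff = √(0.02967² + 0.01356²) = 0.03262.
Using z* = 1.960 for 95%, ME = 1.960 × 0.03262 = 0.06394.
p̂₁ − p̂₂ = -0.0910; interval -0.0910 ± 0.06394 gives (-0.155, -0.027).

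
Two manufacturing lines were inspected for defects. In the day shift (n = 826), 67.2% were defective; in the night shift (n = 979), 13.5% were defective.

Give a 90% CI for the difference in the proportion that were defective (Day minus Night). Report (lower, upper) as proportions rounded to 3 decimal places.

SE₁ = √(p̂₁(1−p̂₁)/n₁) = √(0.6720·0.3280/826) = 0.01634; SE₂ = √(0.1350·0.8650/979) = 0.01092.
Independent samples: SE of the difference = √(SE₁² + SE₂²) = √(0.0002669956 + 0.0001192464) = 0.01965.
z* for 90% confidence is 1.645, so the margin of error is 1.645 × 0.01965 = 0.03232.
Point estimate p̂₁ − p̂₂ = 0.6720 − 0.1350 = 0.5370.
0.5370 ± 0.03232 → (0.505, 0.569).

(0.505, 0.569)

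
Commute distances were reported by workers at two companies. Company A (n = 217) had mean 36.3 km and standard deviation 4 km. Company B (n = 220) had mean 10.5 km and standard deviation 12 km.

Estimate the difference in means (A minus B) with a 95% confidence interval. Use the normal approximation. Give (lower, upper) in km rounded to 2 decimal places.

SE₁ = s₁/√n₁ = 4/√217 = 0.2715; SE₂ = 12/√220 = 0.8090.
Independent samples, unequal variances: SE_diff = √(SE₁² + SE₂²) = √(0.07371225 + 0.654481) = 0.8533.
z* = 1.960, so margin of error = 1.960 × 0.8533 = 1.6725.
Difference in means = 36.3 − 10.5 = 25.8000.
25.8000 ± 1.6725 → (24.13, 27.47).

(24.13, 27.47)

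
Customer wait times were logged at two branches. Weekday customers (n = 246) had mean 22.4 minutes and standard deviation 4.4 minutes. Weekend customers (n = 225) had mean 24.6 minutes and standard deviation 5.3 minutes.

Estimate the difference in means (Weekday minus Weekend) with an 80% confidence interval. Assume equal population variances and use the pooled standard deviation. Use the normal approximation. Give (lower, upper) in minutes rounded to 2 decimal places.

s_p = √[((n₁−1)s₁² + (n₂−1)s₂²)/(n₁+n₂−2)] = √[(245·4.4² + 224·5.3²)/469] = 4.8507.
SE = 4.8507·√(1/246 + 1/225) = 0.4475.
With z* = 1.282, margin = 1.282 × 0.4475 = 0.5737.
x̄₁ − x̄₂ = 22.4 − 24.6 = -2.2000; interval -2.2000 ± 0.5737 = (-2.77, -1.63).

(-2.77, -1.63)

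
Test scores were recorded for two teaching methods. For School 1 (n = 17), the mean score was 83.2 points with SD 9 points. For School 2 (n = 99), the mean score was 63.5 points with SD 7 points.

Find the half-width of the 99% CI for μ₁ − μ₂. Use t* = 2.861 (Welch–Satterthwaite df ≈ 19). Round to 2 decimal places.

6.56

SE₁ = s₁/√n₁ = 9/√17 = 2.1828; SE₂ = 7/√99 = 0.7035.
Independent samples, unequal variances: SE_diff = √(SE₁² + SE₂²) = √(4.76461584 + 0.49491225) = 2.2934.
t* = 2.861, so margin of error = 2.861 × 2.2934 = 6.5614.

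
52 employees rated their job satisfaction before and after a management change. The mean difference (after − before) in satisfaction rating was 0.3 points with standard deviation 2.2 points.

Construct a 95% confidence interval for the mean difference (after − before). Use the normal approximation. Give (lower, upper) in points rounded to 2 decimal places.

(-0.30, 0.90)

Paired design: SE = s_d/√n = 2.2/√52 = 0.3051.
z* = 1.960; margin of error = 1.960 × 0.3051 = 0.5980.
0.3 ± 0.5980 → (-0.30, 0.90).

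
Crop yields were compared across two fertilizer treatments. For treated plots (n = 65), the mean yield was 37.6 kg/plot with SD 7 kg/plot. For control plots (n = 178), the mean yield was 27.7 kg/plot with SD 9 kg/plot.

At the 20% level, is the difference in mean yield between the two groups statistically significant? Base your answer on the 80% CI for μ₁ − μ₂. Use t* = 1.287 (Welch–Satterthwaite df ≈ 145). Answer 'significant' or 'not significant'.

SE₁ = s₁/√n₁ = 7/√65 = 0.8682; SE₂ = 9/√178 = 0.6746.
Independent samples, unequal variances: SE_diff = √(SE₁² + SE₂²) = √(0.75377124 + 0.45508516) = 1.0995.
t* = 1.287, so margin of error = 1.287 × 1.0995 = 1.4151.
Difference in means = 37.6 − 27.7 = 9.9000.
9.9000 ± 1.4151 → (8.4849, 11.3151).
The interval (8.4849, 11.3151) does not contain 0, so the difference is significant.

significant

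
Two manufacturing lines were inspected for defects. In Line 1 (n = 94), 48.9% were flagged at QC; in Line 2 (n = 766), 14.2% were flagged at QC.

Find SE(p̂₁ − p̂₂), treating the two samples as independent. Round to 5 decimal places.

Each SE is √(p̂(1−p̂)/n): √(0.4890·0.5110/94) = 0.05156 and √(0.1420·0.8580/766) = 0.01261.
SE(p̂₁ − p̂₂) = √(SE₁² + SE₂²) = √(0.0026584336 + 0.0001590121) = 0.05308, since the two samples are independent.

0.05308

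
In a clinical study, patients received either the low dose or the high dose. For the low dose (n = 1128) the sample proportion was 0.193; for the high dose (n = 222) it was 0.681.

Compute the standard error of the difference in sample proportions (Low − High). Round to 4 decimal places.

The two standard errors are √(0.1930×0.8070/1128) = 0.01175 and √(0.6810×0.3190/222) = 0.03128.
Because the samples are independent, SE_diff = √(0.01175² + 0.03128²) = 0.03341.

0.0334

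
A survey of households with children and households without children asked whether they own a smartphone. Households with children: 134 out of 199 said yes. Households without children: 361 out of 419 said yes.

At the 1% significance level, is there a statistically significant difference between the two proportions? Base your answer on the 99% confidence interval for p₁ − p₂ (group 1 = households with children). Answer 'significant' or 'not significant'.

First, p̂₁ = 134/199 = 0.6734; p̂₂ = 361/419 = 0.8616.
The two standard errors are √(0.6734×0.3266/199) = 0.03324 and √(0.8616×0.1384/419) = 0.01687.
Because the samples are independent, SE_diff = √(0.03324² + 0.01687²) = 0.03728.
Using z* = 2.576 for 99%, ME = 2.576 × 0.03728 = 0.09603.
p̂₁ − p̂₂ = -0.1882; interval -0.1882 ± 0.09603 gives (-0.28423, -0.09217).
The interval (-0.28423, -0.09217) does not contain 0, so the difference is significant.

significant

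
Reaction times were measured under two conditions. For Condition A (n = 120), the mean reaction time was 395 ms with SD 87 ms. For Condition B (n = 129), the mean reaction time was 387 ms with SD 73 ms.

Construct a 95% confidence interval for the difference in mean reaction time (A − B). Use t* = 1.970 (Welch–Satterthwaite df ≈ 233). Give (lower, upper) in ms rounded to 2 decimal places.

(-12.13, 28.13)

Per-group SEs: s₁/√n₁ = 87/√120 = 7.9420, s₂/√n₂ = 73/√129 = 6.4273.
Unpooled SE of the difference: √(63.075364 + 41.31018529) = 10.2169.
Margin of error = t* · SE = 1.970 × 10.2169 = 20.1273.
x̄₁ − x̄₂ = 395 − 387 = 8.0000.
CI: 8.0000 ± 20.1273 = (-12.13, 28.13).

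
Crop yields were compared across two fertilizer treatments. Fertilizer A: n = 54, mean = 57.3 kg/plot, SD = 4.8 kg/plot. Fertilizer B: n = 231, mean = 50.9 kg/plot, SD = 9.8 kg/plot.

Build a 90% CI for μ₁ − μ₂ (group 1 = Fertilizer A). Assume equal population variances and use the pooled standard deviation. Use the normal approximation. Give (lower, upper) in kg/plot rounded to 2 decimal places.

(4.14, 8.66)

Pooled variance s_p² = [53·4.8² + 230·9.8²] / (54+231−2) = 82.3686, so s_p = 9.0757.
SE_diff = s_p·√(1/n₁ + 1/n₂) = 9.0757·√(1/54 + 1/231) = 1.3718.
z* = 1.645; margin = 1.645 × 1.3718 = 2.2566.
Difference = 57.3 − 50.9 = 6.4000.
6.4000 ± 2.2566 → (4.14, 8.66).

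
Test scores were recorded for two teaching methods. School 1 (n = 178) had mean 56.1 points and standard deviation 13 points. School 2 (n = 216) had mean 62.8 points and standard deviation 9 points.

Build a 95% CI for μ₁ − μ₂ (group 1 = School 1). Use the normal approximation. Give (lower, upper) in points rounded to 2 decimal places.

SE₁ = s₁/√n₁ = 13/√178 = 0.9744; SE₂ = 9/√216 = 0.6124.
Independent samples, unequal variances: SE_diff = √(SE₁² + SE₂²) = √(0.94945536 + 0.37503376) = 1.1509.
z* = 1.960, so margin of error = 1.960 × 1.1509 = 2.2558.
Difference in means = 56.1 − 62.8 = -6.7000.
-6.7000 ± 2.2558 → (-8.96, -4.44).

(-8.96, -4.44)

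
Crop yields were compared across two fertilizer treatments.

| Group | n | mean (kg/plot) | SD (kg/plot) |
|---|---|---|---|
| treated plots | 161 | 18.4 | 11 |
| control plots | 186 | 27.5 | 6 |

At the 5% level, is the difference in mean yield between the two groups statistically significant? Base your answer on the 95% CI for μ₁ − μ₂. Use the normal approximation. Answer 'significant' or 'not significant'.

significant

Per-group SEs: s₁/√n₁ = 11/√161 = 0.8669, s₂/√n₂ = 6/√186 = 0.4399.
Unpooled SE of the difference: √(0.75151561 + 0.19351201) = 0.9721.
Margin of error = z* · SE = 1.960 × 0.9721 = 1.9053.
x̄₁ − x̄₂ = 18.4 − 27.5 = -9.1000.
CI: -9.1000 ± 1.9053 = (-11.0053, -7.1947).
The interval (-11.0053, -7.1947) does not contain 0, so the difference is significant.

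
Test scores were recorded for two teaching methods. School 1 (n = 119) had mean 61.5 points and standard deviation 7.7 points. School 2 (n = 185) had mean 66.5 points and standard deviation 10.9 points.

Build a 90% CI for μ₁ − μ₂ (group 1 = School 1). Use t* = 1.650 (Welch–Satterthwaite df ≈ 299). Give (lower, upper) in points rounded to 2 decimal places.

Standard errors of each mean: 7.7/√119 = 0.7059 and 10.9/√185 = 0.8014.
SE(x̄₁ − x̄₂) = √(0.7059² + 0.8014²) = 1.0680 for independent samples with unequal variances.
With t* = 1.650, the margin is 1.650 × 1.0680 = 1.7622.
x̄₁ − x̄₂ = 61.5 − 66.5 = -5.0000; the interval is -5.0000 ± 1.7622 = (-6.76, -3.24).

(-6.76, -3.24)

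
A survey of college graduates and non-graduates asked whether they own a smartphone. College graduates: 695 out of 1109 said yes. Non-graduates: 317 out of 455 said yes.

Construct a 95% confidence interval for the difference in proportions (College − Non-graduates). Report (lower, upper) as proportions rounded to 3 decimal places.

Sample proportions: 695/1109 = 0.6267, 317/455 = 0.6967.
Each SE is √(p̂(1−p̂)/n): √(0.6267·0.3733/1109) = 0.01452 and √(0.6967·0.3033/455) = 0.02155.
SE(p̂₁ − p̂₂) = √(SE₁² + SE₂²) = √(0.0002108304 + 0.0004644025) = 0.02599, since the two samples are independent.
At 95% confidence z* = 1.960; margin = 1.960 × 0.02599 = 0.05094.
The difference is 0.6267 − 0.6967 = -0.0700, so the interval is -0.0700 ± 0.05094 = (-0.121, -0.019).

(-0.121, -0.019)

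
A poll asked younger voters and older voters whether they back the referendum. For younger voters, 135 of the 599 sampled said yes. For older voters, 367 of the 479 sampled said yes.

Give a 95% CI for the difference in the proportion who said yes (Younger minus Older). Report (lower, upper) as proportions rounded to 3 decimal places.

(-0.591, -0.490)

p̂₁ = 135/599 = 0.2254 and p̂₂ = 367/479 = 0.7662.
SE₁ = √(p̂₁(1−p̂₁)/n₁) = √(0.2254·0.7746/599) = 0.01707; SE₂ = √(0.7662·0.2338/479) = 0.01934.
Independent samples: SE of the difference = √(SE₁² + SE₂²) = √(0.0002913849 + 0.0003740356) = 0.02580.
z* for 95% confidence is 1.960, so the margin of error is 1.960 × 0.02580 = 0.05057.
Point estimate p̂₁ − p̂₂ = 0.2254 − 0.7662 = -0.5408.
-0.5408 ± 0.05057 → (-0.591, -0.490).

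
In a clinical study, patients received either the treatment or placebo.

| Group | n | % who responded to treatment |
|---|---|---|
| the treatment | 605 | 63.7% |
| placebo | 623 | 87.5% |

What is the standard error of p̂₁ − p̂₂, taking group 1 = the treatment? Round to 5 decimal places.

SE₁ = √(p̂₁(1−p̂₁)/n₁) = √(0.6370·0.3630/605) = 0.01955; SE₂ = √(0.8750·0.1250/623) = 0.01325.
Independent samples: SE of the difference = √(SE₁² + SE₂²) = √(0.0003822025 + 0.0001755625) = 0.02362.

0.02362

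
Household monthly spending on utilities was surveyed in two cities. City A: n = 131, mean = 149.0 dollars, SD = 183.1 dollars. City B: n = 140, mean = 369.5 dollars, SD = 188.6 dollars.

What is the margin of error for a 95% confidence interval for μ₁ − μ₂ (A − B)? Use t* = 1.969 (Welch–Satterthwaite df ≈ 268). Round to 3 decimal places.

44.466

Per-group SEs: s₁/√n₁ = 183.1/√131 = 15.9975, s₂/√n₂ = 188.6/√140 = 15.9396.
Unpooled SE of the difference: √(255.92000625 + 254.07084816) = 22.5830.
Margin of error = t* · SE = 1.969 × 22.5830 = 44.4659.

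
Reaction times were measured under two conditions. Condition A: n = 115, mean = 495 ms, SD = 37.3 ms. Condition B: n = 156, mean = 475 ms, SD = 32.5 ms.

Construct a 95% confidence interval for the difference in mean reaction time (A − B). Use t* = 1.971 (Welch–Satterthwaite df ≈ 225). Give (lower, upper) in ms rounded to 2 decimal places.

(11.44, 28.56)

SE₁ = s₁/√n₁ = 37.3/√115 = 3.4782; SE₂ = 32.5/√156 = 2.6021.
Independent samples, unequal variances: SE_diff = √(SE₁² + SE₂²) = √(12.09787524 + 6.77092441) = 4.3438.
t* = 1.971, so margin of error = 1.971 × 4.3438 = 8.5616.
Difference in means = 495 − 475 = 20.0000.
20.0000 ± 8.5616 → (11.44, 28.56).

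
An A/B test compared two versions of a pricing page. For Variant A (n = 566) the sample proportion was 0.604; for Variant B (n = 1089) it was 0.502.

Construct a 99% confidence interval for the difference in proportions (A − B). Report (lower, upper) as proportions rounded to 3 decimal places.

(0.036, 0.168)

SE₁ = √(p̂₁(1−p̂₁)/n₁) = √(0.6040·0.3960/566) = 0.02056; SE₂ = √(0.5020·0.4980/1089) = 0.01515.
Independent samples: SE of the difference = √(SE₁² + SE₂²) = √(0.0004227136 + 0.0002295225) = 0.02554.
z* for 99% confidence is 2.576, so the margin of error is 2.576 × 0.02554 = 0.06579.
Point estimate p̂₁ − p̂₂ = 0.6040 − 0.5020 = 0.1020.
0.1020 ± 0.06579 → (0.036, 0.168).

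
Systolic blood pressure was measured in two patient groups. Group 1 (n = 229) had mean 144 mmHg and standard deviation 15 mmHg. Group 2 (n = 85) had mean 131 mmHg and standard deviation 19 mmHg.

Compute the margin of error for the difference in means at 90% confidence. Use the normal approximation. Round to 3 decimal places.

Per-group SEs: s₁/√n₁ = 15/√229 = 0.9912, s₂/√n₂ = 19/√85 = 2.0608.
Unpooled SE of the difference: √(0.98247744 + 4.24689664) = 2.2868.
Margin of error = z* · SE = 1.645 × 2.2868 = 3.7618.

3.762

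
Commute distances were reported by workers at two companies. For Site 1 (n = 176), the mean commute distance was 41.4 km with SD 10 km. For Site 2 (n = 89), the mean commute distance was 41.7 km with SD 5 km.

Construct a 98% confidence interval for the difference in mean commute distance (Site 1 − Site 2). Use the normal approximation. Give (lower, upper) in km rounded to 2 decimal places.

(-2.44, 1.84)

SE₁ = s₁/√n₁ = 10/√176 = 0.7538; SE₂ = 5/√89 = 0.5300.
Independent samples, unequal variances: SE_diff = √(SE₁² + SE₂²) = √(0.56821444 + 0.2809) = 0.9215.
z* = 2.326, so margin of error = 2.326 × 0.9215 = 2.1434.
Difference in means = 41.4 − 41.7 = -0.3000.
-0.3000 ± 2.1434 → (-2.44, 1.84).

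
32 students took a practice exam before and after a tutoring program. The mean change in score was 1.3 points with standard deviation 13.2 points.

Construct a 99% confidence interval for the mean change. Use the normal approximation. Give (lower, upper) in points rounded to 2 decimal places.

(-4.71, 7.31)

Paired design: SE = s_d/√n = 13.2/√32 = 2.3335.
z* = 2.576; margin of error = 2.576 × 2.3335 = 6.0111.
1.3 ± 6.0111 → (-4.71, 7.31).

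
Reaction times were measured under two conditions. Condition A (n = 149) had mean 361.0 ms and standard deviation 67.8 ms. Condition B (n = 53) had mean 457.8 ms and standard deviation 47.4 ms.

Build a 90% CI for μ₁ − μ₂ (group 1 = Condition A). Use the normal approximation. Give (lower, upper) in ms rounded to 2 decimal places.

(-110.88, -82.72)

SE₁ = s₁/√n₁ = 67.8/√149 = 5.5544; SE₂ = 47.4/√53 = 6.5109.
Independent samples, unequal variances: SE_diff = √(SE₁² + SE₂²) = √(30.85135936 + 42.39181881) = 8.5582.
z* = 1.645, so margin of error = 1.645 × 8.5582 = 14.0782.
Difference in means = 361.0 − 457.8 = -96.8000.
-96.8000 ± 14.0782 → (-110.88, -82.72).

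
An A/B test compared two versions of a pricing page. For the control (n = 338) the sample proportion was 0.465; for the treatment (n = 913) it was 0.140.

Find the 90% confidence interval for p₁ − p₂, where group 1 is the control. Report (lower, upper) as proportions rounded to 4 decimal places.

(0.2765, 0.3735)

Each SE is √(p̂(1−p̂)/n): √(0.4650·0.5350/338) = 0.02713 and √(0.1400·0.8600/913) = 0.01148.
SE(p̂₁ − p̂₂) = √(SE₁² + SE₂²) = √(0.0007360369 + 0.0001317904) = 0.02946, since the two samples are independent.
At 90% confidence z* = 1.645; margin = 1.645 × 0.02946 = 0.04846.
The difference is 0.4650 − 0.1400 = 0.3250, so the interval is 0.3250 ± 0.04846 = (0.2765, 0.3735).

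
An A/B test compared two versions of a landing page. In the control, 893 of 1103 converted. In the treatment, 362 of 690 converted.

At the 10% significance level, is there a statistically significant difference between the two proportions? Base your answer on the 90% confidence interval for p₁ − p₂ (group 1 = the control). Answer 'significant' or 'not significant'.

significant

p̂₁ = 893/1103 = 0.8096 and p̂₂ = 362/690 = 0.5246.
SE₁ = √(p̂₁(1−p̂₁)/n₁) = √(0.8096·0.1904/1103) = 0.01182; SE₂ = √(0.5246·0.4754/690) = 0.01901.
Independent samples: SE of the difference = √(SE₁² + SE₂²) = √(0.0001397124 + 0.0003613801) = 0.02239.
z* for 90% confidence is 1.645, so the margin of error is 1.645 × 0.02239 = 0.03683.
Point estimate p̂₁ − p̂₂ = 0.8096 − 0.5246 = 0.2850.
0.2850 ± 0.03683 → (0.24817, 0.32183).
The interval (0.24817, 0.32183) does not contain 0, so the difference is significant.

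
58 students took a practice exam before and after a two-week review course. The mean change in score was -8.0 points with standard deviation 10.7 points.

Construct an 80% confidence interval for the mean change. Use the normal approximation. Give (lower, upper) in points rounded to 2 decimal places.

Paired design: SE = s_d/√n = 10.7/√58 = 1.4050.
z* = 1.282; margin of error = 1.282 × 1.4050 = 1.8012.
-8.0 ± 1.8012 → (-9.80, -6.20).

(-9.80, -6.20)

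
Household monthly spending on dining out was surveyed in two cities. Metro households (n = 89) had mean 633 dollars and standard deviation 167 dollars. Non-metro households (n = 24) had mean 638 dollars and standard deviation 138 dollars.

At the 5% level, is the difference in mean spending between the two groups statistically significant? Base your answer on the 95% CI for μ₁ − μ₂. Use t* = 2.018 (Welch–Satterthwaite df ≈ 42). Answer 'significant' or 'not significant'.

SE₁ = s₁/√n₁ = 167/√89 = 17.7020; SE₂ = 138/√24 = 28.1691.
Independent samples, unequal variances: SE_diff = √(SE₁² + SE₂²) = √(313.360804 + 793.49819481) = 33.2695.
t* = 2.018, so margin of error = 2.018 × 33.2695 = 67.1379.
Difference in means = 633 − 638 = -5.0000.
-5.0000 ± 67.1379 → (-72.1379, 62.1379).
The interval (-72.1379, 62.1379) contains 0, so the difference is not significant.

not significant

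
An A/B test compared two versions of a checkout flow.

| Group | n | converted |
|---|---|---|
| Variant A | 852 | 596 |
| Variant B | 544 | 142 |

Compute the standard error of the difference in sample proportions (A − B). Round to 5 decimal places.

p̂₁ = 596/852 = 0.6995 and p̂₂ = 142/544 = 0.2610.
SE₁ = √(p̂₁(1−p̂₁)/n₁) = √(0.6995·0.3005/852) = 0.01571; SE₂ = √(0.2610·0.7390/544) = 0.01883.
Independent samples: SE of the difference = √(SE₁² + SE₂²) = √(0.0002468041 + 0.0003545689) = 0.02452.

0.02452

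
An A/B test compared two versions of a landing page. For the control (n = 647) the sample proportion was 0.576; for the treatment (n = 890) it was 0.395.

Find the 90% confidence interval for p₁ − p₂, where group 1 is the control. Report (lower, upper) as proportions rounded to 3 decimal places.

(0.139, 0.223)

SE₁ = √(p̂₁(1−p̂₁)/n₁) = √(0.5760·0.4240/647) = 0.01943; SE₂ = √(0.3950·0.6050/890) = 0.01639.
Independent samples: SE of the difference = √(SE₁² + SE₂²) = √(0.0003775249 + 0.0002686321) = 0.02542.
z* for 90% confidence is 1.645, so the margin of error is 1.645 × 0.02542 = 0.04182.
Point estimate p̂₁ − p̂₂ = 0.5760 − 0.3950 = 0.1810.
0.1810 ± 0.04182 → (0.139, 0.223).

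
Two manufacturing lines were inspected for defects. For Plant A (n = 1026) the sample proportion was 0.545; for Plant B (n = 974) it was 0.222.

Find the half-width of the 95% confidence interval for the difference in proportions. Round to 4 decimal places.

0.0401

SE₁ = √(p̂₁(1−p̂₁)/n₁) = √(0.5450·0.4550/1026) = 0.01555; SE₂ = √(0.2220·0.7780/974) = 0.01332.
Independent samples: SE of the difference = √(SE₁² + SE₂²) = √(0.0002418025 + 0.0001774224) = 0.02047.
z* for 95% confidence is 1.960, so the margin of error is 1.960 × 0.02047 = 0.04012.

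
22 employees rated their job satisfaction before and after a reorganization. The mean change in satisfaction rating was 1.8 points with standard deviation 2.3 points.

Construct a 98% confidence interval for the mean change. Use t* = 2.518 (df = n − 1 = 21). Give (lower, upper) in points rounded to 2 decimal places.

This is a matched-pairs design, so SE = s_d/√n = 2.3/√22 = 0.4904.
Margin = 2.518 × 0.4904 = 1.2348; the interval is 1.8 ± 1.2348 = (0.57, 3.03).

(0.57, 3.03)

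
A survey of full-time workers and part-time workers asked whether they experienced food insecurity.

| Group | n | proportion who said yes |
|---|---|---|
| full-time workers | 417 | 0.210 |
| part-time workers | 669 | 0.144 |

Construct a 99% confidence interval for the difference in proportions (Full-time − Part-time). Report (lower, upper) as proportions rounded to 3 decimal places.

The two standard errors are √(0.2100×0.7900/417) = 0.01995 and √(0.1440×0.8560/669) = 0.01357.
Because the samples are independent, SE_diff = √(0.01995² + 0.01357²) = 0.02413.
Using z* = 2.576 for 99%, ME = 2.576 × 0.02413 = 0.06216.
p̂₁ − p̂₂ = 0.0660; interval 0.0660 ± 0.06216 gives (0.004, 0.128).

(0.004, 0.128)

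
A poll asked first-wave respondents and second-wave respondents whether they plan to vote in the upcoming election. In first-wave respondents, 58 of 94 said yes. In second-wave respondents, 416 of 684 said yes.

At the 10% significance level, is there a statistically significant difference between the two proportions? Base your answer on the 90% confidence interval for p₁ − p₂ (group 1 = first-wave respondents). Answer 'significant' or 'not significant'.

not significant

Sample proportions: 58/94 = 0.6170, 416/684 = 0.6082.
Each SE is √(p̂(1−p̂)/n): √(0.6170·0.3830/94) = 0.05014 and √(0.6082·0.3918/684) = 0.01866.
SE(p̂₁ − p̂₂) = √(SE₁² + SE₂²) = √(0.0025140196 + 0.0003481956) = 0.05350, since the two samples are independent.
At 90% confidence z* = 1.645; margin = 1.645 × 0.05350 = 0.08801.
The difference is 0.6170 − 0.6082 = 0.0088, so the interval is 0.0088 ± 0.08801 = (-0.07921, 0.09681).
The interval (-0.07921, 0.09681) contains 0, so the difference is not significant.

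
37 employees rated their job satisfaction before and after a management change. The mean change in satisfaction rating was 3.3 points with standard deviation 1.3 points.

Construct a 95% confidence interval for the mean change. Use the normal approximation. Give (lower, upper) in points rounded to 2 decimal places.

(2.88, 3.72)

Paired design: SE = s_d/√n = 1.3/√37 = 0.2137.
z* = 1.960; margin of error = 1.960 × 0.2137 = 0.4189.
3.3 ± 0.4189 → (2.88, 3.72).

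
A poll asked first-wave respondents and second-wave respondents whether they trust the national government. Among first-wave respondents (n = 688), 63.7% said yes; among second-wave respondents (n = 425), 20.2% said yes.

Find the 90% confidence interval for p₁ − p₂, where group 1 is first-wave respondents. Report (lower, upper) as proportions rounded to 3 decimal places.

(0.391, 0.479)

Each SE is √(p̂(1−p̂)/n): √(0.6370·0.3630/688) = 0.01833 and √(0.2020·0.7980/425) = 0.01948.
SE(p̂₁ − p̂₂) = √(SE₁² + SE₂²) = √(0.0003359889 + 0.0003794704) = 0.02675, since the two samples are independent.
At 90% confidence z* = 1.645; margin = 1.645 × 0.02675 = 0.04400.
The difference is 0.6370 − 0.2020 = 0.4350, so the interval is 0.4350 ± 0.04400 = (0.391, 0.479).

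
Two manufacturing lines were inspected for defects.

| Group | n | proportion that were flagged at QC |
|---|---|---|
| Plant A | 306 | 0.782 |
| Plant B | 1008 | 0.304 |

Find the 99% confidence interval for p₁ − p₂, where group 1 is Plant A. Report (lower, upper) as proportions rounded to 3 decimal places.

(0.407, 0.549)

SE₁ = √(p̂₁(1−p̂₁)/n₁) = √(0.7820·0.2180/306) = 0.02360; SE₂ = √(0.3040·0.6960/1008) = 0.01449.
Independent samples: SE of the difference = √(SE₁² + SE₂²) = √(0.00055696 + 0.0002099601) = 0.02769.
z* for 99% confidence is 2.576, so the margin of error is 2.576 × 0.02769 = 0.07133.
Point estimate p̂₁ − p̂₂ = 0.7820 − 0.3040 = 0.4780.
0.4780 ± 0.07133 → (0.407, 0.549).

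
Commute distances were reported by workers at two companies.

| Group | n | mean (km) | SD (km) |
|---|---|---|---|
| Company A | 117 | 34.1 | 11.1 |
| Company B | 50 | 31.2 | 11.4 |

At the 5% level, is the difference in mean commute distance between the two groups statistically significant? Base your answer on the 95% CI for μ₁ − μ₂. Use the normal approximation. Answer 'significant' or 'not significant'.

not significant

Per-group SEs: s₁/√n₁ = 11.1/√117 = 1.0262, s₂/√n₂ = 11.4/√50 = 1.6122.
Unpooled SE of the difference: √(1.05308644 + 2.59918884) = 1.9111.
Margin of error = z* · SE = 1.960 × 1.9111 = 3.7458.
x̄₁ − x̄₂ = 34.1 − 31.2 = 2.9000.
CI: 2.9000 ± 3.7458 = (-0.8458, 6.6458).
The interval (-0.8458, 6.6458) contains 0, so the difference is not significant.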